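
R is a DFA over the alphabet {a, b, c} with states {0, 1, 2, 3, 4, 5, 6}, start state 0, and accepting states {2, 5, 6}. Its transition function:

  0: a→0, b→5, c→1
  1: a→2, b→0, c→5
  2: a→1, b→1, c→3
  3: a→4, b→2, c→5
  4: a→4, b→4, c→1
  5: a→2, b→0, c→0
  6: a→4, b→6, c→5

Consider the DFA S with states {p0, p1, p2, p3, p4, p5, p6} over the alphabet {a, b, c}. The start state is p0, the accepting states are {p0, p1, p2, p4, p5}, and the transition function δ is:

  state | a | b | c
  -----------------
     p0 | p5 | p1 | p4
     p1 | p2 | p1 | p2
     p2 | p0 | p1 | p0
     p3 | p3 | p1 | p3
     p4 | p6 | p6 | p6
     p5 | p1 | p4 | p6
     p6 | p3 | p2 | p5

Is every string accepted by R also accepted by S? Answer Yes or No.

No

The string ca is in L(R) but not in L(S).
So L(R) ⊄ L(S).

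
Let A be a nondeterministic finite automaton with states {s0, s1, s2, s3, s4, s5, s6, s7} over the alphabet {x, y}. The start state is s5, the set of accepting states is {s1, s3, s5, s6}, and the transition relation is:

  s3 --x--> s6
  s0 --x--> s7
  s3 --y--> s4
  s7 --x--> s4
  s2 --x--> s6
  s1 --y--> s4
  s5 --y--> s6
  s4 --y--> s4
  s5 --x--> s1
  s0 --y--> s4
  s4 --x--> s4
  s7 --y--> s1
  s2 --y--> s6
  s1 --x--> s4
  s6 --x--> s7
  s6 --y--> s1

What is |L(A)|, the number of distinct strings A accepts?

The useful subgraph on states {s1, s5, s6, s7} is acyclic, so L(A) is finite; the longest accepting path visits 4 useful states, giving maximum string length 3.
Counting accepting paths from s5 by length: 1 of length 0, 2 of length 1, 1 of length 2, 1 of length 3. Total 5.

5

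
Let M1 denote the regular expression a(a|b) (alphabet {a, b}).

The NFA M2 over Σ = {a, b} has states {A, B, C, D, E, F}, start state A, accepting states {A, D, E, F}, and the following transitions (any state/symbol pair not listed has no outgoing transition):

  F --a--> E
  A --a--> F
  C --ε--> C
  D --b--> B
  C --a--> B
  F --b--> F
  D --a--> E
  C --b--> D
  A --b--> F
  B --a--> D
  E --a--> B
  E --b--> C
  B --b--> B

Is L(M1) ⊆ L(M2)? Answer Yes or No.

Yes

Converting the expression M1 to a DFA (subset construction, then merging equivalent states) gives the minimal DFA with states {r0, r1, r2, r3}, start state r0, accepting states {r3} and transitions r0: a→r1, b→r2; r1: a→r3, b→r3; r2: a→r2, b→r2; r3: a→r2, b→r2.
Exploring the product automaton M1 × M2 from the start pair (r0, A), following both machines on each input symbol, reaches 9 state pairs: (r0, A), (r1, F), (r2, F), (r3, E), (r3, F), (r2, E), (r2, B), (r2, C), (r2, D).
M1 accepts in {r3} and M2 accepts in {A, D, E, F}. The reachable pairs whose M1-component is accepting are (r3, E), (r3, F); in each of them the M2-component is accepting too, so the product for L(M1) \ L(M2) (M1-component accepting, M2-component rejecting) has no reachable accepting pair and the difference is empty.
Hence every string in L(M1) is also in L(M2).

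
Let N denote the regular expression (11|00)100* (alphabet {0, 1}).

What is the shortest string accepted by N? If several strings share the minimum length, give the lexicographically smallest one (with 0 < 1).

0010

By inspection of the expression, no string of length less than 4 matches, and 0010 is the lexicographically first match of length 4.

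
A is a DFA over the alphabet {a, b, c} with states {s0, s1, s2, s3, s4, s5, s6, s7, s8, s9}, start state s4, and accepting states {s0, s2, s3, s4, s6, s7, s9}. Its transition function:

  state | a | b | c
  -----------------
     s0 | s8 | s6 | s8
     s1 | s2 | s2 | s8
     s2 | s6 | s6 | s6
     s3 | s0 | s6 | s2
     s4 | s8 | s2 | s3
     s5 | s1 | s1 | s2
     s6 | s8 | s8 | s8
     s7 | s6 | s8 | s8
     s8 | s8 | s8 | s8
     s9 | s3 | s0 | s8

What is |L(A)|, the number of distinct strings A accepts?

13

The useful subgraph on states {s0, s2, s3, s4, s6} is acyclic, so L(A) is finite; the longest accepting path visits 4 useful states, giving maximum string length 3.
Counting accepting paths from s4 by length: 1 of length 0, 2 of length 1, 6 of length 2, 4 of length 3. Total 13.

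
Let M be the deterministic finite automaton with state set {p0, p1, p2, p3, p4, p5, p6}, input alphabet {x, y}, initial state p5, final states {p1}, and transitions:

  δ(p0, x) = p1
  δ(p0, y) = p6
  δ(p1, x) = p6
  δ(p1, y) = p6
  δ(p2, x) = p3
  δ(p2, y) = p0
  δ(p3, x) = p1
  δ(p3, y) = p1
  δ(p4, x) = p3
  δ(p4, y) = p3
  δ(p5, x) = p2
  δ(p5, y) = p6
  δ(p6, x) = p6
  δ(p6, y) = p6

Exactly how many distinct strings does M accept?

The useful subgraph on states {p0, p1, p2, p3, p5} is acyclic, so L(M) is finite; the longest accepting path visits 4 useful states, giving maximum string length 3.
Counting accepting paths from p5 by length: 3 of length 3. Total 3.

3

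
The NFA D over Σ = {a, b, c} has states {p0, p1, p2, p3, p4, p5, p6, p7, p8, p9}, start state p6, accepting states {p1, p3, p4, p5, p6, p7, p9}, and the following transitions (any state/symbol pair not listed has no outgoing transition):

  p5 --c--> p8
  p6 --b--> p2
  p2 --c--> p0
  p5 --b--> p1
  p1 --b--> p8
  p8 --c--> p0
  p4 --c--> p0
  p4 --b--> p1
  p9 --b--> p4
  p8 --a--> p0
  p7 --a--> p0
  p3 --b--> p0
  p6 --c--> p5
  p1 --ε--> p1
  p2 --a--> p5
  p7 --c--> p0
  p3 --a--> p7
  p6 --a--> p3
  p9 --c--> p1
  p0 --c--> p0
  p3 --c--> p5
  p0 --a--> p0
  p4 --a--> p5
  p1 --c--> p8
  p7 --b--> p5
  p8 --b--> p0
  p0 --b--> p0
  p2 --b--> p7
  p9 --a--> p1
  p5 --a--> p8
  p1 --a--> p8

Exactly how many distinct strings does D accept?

The useful subgraph on states {p1, p2, p3, p5, p6, p7} is acyclic, so L(D) is finite; the longest accepting path visits 5 useful states, giving maximum string length 4.
Counting accepting paths from p6 by length: 1 of length 0, 2 of length 1, 5 of length 2, 4 of length 3, 2 of length 4. Total 14.

14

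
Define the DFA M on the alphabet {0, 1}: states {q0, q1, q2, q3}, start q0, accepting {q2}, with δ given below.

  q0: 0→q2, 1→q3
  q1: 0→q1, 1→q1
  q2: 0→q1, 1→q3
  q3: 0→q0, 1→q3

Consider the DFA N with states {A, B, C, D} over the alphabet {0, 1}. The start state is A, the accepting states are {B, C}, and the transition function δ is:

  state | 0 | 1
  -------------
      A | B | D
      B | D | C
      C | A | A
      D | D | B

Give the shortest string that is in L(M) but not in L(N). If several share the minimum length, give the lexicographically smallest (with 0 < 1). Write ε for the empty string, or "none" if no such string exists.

The string 100 is accepted by M but not by N.
No shorter string lies in the difference, and 100 is the lexicographically first length-3 string in L(M) \ L(N).

100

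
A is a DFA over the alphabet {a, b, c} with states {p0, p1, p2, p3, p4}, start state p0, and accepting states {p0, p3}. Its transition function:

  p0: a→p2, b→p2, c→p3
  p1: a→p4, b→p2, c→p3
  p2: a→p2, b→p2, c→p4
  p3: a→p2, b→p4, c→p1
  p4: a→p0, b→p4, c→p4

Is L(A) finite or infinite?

State p2 is reachable from the start and can reach an accepting state, and it lies on the cycle p2 → p2.
Traversing that cycle any number of times yields accepted strings of unbounded length, so the language is infinite.

infinite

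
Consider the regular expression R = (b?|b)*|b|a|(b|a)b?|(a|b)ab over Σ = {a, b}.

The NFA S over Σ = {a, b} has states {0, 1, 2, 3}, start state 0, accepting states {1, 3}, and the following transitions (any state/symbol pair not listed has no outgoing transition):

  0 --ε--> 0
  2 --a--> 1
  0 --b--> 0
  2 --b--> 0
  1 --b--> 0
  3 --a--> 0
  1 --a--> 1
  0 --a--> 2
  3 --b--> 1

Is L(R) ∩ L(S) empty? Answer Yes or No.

Converting the expression R to a DFA (subset construction, then merging equivalent states) gives the minimal DFA with states {r0, r1, r2, r3, r4, r5, r6}, start state r0, accepting states {r0, r1, r2, r4, r5} and transitions r0: a→r1, b→r2; r1: a→r3, b→r4; r2: a→r3, b→r5; r3: a→r6, b→r4; r4: a→r6, b→r6; r5: a→r6, b→r5; r6: a→r6, b→r6.
Exploring the product automaton R × S from the start pair (r0, 0), following both machines on each input symbol, reaches 10 state pairs: (r0, 0), (r1, 2), (r2, 0), (r3, 1), (r4, 0), (r3, 2), (r5, 0), (r6, 1), (r6, 2), (r6, 0).
R accepts in {r0, r1, r2, r4, r5} and S accepts in {1, 3}; no reachable pair has both components accepting, so no string drives both machines to acceptance simultaneously and L(R) ∩ L(S) = ∅.
So no string is accepted by both, and the intersection is empty.

Yes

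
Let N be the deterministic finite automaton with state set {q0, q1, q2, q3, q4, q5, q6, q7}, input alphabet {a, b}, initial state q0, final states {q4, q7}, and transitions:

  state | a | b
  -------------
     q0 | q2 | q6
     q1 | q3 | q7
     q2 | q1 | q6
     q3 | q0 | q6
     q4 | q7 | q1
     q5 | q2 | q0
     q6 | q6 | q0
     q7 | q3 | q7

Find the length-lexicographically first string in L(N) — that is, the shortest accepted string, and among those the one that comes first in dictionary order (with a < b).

A breadth-first search from q0 reaches an accepting state first via the path q0 → q2 → q1 → q7 on input aab.
No string of length < 3 is accepted (BFS exhausts all shorter strings without reaching an accepting state), and aab is the lexicographically least accepting string of length 3.

aab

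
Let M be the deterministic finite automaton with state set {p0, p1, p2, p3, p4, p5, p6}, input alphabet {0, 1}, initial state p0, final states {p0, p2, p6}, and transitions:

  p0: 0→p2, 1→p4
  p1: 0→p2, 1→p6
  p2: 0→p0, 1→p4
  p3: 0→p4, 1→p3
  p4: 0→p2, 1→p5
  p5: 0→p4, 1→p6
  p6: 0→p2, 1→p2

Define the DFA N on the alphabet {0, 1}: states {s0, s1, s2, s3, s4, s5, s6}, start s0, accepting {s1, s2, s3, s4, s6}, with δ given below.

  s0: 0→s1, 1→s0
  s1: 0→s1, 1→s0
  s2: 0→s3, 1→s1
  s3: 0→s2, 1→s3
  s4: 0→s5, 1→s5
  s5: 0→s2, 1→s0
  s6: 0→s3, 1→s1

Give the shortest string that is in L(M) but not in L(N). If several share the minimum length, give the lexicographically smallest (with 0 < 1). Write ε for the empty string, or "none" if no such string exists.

The empty string ε is accepted by M but not by N.
Since ε is the unique shortest string, it is the required witness.

ε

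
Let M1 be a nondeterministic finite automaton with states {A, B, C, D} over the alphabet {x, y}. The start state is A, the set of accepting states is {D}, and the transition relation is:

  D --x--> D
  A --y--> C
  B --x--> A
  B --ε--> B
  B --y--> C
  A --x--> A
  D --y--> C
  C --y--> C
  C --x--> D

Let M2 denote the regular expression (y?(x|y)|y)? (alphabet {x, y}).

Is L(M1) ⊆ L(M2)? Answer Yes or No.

No

The string xyx is in L(M1) but not in L(M2).
So L(M1) ⊄ L(M2).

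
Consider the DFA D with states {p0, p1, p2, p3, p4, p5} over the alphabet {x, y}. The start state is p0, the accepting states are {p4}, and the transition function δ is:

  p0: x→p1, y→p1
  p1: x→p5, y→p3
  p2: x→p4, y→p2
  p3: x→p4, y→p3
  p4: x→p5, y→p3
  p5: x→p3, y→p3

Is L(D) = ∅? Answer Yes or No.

The string xyx is accepted: the run p0 → p1 → p3 → p4 ends in the accepting state p4.
Since at least one string is accepted, L(D) is not empty.

No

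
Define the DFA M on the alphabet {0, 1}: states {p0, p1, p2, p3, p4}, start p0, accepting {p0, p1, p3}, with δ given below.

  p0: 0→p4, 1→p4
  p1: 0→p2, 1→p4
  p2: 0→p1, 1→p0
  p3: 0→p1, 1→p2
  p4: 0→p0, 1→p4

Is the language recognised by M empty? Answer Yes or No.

No

The empty string ε is accepted: the run p0 ends in the accepting state p0.
Since at least one string is accepted, L(M) is not empty.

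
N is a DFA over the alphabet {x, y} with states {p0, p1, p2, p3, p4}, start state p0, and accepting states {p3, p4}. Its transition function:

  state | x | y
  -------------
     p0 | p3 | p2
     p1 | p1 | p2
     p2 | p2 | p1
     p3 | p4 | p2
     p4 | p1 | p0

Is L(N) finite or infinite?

State p0 is reachable from the start and can reach an accepting state, and it lies on the cycle p0 → p3 → p4 → p0.
Traversing that cycle any number of times yields accepted strings of unbounded length, so the language is infinite.

infinite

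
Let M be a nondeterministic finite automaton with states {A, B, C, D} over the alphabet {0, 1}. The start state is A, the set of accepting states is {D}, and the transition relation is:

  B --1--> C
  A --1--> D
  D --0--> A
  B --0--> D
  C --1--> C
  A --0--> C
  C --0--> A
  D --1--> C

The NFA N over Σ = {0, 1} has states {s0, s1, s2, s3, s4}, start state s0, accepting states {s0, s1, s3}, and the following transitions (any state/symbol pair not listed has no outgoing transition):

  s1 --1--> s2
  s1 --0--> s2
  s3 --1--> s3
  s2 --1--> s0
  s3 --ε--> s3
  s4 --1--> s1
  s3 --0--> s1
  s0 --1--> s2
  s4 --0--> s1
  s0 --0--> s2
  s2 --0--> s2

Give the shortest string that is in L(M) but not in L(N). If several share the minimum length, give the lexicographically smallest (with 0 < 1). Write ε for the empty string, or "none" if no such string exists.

The string 1 is accepted by M but not by N.
No shorter string lies in the difference, and 1 is the lexicographically first length-1 string in L(M) \ L(N).

1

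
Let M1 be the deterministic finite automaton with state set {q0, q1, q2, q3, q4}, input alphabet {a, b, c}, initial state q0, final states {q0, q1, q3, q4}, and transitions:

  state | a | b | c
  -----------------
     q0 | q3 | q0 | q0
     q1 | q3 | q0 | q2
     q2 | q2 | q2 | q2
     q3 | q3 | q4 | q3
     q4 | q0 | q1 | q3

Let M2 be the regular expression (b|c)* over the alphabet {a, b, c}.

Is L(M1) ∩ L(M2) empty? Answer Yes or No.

The empty string ε is accepted by both M1 and M2.
Hence L(M1) ∩ L(M2) ≠ ∅.

No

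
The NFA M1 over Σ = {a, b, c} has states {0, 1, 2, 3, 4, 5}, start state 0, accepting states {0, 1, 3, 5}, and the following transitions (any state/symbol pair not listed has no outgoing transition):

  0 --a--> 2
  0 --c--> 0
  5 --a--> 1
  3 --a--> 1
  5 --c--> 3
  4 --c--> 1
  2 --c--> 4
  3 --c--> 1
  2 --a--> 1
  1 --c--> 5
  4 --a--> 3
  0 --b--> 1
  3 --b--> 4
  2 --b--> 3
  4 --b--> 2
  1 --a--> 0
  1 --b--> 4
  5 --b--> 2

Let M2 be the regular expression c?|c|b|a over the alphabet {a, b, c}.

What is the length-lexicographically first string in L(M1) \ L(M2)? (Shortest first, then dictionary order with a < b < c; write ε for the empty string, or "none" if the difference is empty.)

aa

The string aa is accepted by M1 but not by M2.
No shorter string lies in the difference, and aa is the lexicographically first length-2 string in L(M1) \ L(M2).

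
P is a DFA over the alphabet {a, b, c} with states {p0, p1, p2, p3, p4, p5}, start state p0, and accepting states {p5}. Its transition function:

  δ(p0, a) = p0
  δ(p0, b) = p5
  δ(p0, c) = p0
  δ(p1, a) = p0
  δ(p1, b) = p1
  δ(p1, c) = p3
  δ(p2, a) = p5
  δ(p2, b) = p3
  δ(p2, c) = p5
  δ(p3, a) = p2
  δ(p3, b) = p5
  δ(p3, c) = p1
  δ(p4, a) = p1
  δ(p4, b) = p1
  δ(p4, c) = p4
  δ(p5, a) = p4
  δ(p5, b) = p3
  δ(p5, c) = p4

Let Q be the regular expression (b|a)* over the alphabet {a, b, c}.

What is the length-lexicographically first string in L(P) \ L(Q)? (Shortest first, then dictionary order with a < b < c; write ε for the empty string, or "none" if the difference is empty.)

The string cb is accepted by P but not by Q.
No shorter string lies in the difference, and cb is the lexicographically first length-2 string in L(P) \ L(Q).

cb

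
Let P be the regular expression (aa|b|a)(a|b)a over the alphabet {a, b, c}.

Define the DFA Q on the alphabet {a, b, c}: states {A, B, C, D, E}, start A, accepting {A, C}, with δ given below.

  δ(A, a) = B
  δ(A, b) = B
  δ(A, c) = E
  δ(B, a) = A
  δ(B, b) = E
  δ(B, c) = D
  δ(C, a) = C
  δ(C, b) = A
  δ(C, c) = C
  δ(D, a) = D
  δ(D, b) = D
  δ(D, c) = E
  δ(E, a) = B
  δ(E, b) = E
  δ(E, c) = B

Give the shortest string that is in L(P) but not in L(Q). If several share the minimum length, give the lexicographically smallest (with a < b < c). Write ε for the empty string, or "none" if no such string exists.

The string aaa is accepted by P but not by Q.
No shorter string lies in the difference, and aaa is the lexicographically first length-3 string in L(P) \ L(Q).

aaa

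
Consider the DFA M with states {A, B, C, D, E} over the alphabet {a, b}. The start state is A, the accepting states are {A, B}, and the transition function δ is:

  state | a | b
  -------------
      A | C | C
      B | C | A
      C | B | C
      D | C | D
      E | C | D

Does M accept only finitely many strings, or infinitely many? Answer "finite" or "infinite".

State A is reachable from the start and can reach an accepting state, and it lies on the cycle A → C → B → A.
Traversing that cycle any number of times yields accepted strings of unbounded length, so the language is infinite.

infinite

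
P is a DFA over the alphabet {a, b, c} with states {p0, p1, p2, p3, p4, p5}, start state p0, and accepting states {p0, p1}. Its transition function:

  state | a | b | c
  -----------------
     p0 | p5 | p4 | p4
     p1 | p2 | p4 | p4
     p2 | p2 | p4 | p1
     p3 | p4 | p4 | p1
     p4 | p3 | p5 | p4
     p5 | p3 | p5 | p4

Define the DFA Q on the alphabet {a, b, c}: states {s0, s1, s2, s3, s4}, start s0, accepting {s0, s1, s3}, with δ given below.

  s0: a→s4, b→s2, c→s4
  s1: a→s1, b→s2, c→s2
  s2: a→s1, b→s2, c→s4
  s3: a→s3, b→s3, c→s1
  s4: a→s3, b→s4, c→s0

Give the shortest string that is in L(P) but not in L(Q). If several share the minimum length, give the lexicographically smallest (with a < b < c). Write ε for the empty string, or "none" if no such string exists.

The string bac is accepted by P but not by Q.
No shorter string lies in the difference, and bac is the lexicographically first length-3 string in L(P) \ L(Q).

bac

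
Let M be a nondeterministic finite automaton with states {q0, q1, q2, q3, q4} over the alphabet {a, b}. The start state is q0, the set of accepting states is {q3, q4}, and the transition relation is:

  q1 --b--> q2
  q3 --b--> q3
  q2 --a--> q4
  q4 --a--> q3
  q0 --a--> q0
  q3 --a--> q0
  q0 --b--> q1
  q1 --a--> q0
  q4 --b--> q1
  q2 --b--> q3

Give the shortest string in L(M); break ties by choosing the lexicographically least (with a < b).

A breadth-first search from q0 reaches an accepting state first via the path q0 → q1 → q2 → q4 on input bba.
No string of length < 3 is accepted (BFS exhausts all shorter strings without reaching an accepting state), and bba is the lexicographically least accepting string of length 3.

bba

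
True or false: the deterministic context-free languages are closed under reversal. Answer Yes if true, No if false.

L = {c bⁿaⁿ : n≥0} ∪ {d b²ⁿaⁿ : n≥0} is a DCFL: the first symbol tells a deterministic PDA whether to pop one or two b's per a. Its reversal Lᴿ = {aⁿbⁿ c : n≥0} ∪ {aⁿb²ⁿ d : n≥0} is not. DCFLs are closed under right quotient by regular languages, and Lᴿ/{c, d} = {aⁿbⁿ : n≥0} ∪ {aⁿb²ⁿ : n≥0} — the standard context-free language accepted by no deterministic PDA (intuitively the machine would have to commit to a b-to-a ratio before the distinguishing marker arrives; formally, a DPDA for it would have a single run on aⁿb²ⁿ, accepting after the prefix aⁿbⁿ and accepting again after n more b's; an ordinary PDA that simulates it on a's and b's and, at any moment when it is accepting, may switch to reading only a fresh letter e while feeding each e to the simulation as a b, would accept aⁱbʲeᵏ (k≥1) exactly when both aⁱbʲ and aⁱbʲ⁺ᵏ are in the language, i.e. its language intersected with the regular set a*b*e⁺ would be exactly {aⁿbⁿeⁿ : n≥1} — impossible, since context-free languages are closed under intersection with regular sets and {aⁿbⁿeⁿ} is not context-free). So Lᴿ cannot be a DCFL.

No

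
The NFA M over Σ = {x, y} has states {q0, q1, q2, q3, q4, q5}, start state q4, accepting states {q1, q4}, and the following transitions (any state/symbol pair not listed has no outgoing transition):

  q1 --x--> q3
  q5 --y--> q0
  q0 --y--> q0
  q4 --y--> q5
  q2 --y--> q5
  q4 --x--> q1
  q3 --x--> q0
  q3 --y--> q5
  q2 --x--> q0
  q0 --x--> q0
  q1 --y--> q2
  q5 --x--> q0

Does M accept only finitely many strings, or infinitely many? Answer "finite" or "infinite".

finite

The useful states (reachable from q4 and able to reach an accepting state) are {q1, q4}.
Restricted to these states the transition graph has no cycle, so every accepting path has bounded length and L is finite.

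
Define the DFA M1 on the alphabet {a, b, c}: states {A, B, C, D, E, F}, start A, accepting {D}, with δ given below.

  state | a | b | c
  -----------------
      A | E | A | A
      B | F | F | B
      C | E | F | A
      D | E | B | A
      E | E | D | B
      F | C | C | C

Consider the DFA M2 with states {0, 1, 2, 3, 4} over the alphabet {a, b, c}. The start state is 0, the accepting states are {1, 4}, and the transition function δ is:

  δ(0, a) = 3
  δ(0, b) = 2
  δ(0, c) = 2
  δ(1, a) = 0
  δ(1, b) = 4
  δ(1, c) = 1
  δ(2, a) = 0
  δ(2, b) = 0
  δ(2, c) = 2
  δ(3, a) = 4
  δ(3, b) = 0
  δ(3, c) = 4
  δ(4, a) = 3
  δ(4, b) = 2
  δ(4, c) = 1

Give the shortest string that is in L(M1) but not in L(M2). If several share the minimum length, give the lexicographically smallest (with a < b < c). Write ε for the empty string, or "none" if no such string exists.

The string ab is accepted by M1 but not by M2.
No shorter string lies in the difference, and ab is the lexicographically first length-2 string in L(M1) \ L(M2).

ab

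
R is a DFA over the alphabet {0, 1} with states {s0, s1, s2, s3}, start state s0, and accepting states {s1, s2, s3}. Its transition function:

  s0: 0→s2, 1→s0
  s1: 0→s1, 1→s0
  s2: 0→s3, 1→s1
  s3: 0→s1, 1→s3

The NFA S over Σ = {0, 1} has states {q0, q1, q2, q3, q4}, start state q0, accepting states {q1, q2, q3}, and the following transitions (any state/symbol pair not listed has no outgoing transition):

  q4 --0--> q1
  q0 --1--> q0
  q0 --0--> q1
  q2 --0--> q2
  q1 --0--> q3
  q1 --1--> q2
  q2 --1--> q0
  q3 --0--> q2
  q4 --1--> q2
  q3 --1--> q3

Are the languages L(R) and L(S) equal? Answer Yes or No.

Yes

Exploring the product automaton R × S from the start pair (s0, q0), following both machines on each input symbol, reaches 4 state pairs: (s0, q0), (s2, q1), (s3, q3), (s1, q2).
R accepts in {s1, s2, s3} and S accepts in {q1, q2, q3}. In every reachable pair the two components are either both accepting — (s2, q1), (s3, q3), (s1, q2) — or both non-accepting, so no string is accepted by exactly one of the machines: L(R) \ L(S) and L(S) \ L(R) are both empty.
Hence every string is accepted by R iff it is accepted by S, and the two languages coincide.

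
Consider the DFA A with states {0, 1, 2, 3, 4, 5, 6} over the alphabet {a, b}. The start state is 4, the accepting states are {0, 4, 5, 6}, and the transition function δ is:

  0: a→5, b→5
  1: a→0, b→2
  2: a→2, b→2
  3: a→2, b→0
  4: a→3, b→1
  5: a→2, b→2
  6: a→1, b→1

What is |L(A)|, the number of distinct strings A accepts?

The useful subgraph on states {0, 1, 3, 4, 5} is acyclic, so L(A) is finite; the longest accepting path visits 4 useful states, giving maximum string length 3.
Counting accepting paths from 4 by length: 1 of length 0, 2 of length 2, 4 of length 3. Total 7.

7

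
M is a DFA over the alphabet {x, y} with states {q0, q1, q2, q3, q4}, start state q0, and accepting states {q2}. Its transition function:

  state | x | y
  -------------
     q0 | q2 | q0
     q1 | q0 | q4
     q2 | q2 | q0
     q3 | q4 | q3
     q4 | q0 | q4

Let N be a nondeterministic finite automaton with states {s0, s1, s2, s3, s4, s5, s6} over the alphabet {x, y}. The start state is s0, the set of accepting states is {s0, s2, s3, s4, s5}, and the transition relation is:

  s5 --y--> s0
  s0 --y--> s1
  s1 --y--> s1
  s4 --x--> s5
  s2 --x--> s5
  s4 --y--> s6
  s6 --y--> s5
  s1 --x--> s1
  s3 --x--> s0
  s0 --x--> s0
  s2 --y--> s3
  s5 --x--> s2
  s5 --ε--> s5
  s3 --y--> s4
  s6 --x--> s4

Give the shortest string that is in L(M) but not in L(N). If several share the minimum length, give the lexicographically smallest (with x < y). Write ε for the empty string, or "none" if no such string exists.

The string yx is accepted by M but not by N.
No shorter string lies in the difference, and yx is the lexicographically first length-2 string in L(M) \ L(N).

yx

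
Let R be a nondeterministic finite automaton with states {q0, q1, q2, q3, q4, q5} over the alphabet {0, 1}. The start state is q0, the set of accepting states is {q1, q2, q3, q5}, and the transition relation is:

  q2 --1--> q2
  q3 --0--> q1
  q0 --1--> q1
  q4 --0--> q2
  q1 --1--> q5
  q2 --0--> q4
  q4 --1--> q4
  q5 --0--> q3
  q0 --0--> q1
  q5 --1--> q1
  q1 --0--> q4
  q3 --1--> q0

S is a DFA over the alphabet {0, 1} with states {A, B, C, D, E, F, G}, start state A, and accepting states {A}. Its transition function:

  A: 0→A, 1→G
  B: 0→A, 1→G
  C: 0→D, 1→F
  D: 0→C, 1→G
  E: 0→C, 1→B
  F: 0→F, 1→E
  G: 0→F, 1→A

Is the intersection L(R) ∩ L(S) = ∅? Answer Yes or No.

No

The string 0 is accepted by both R and S.
Hence L(R) ∩ L(S) ≠ ∅.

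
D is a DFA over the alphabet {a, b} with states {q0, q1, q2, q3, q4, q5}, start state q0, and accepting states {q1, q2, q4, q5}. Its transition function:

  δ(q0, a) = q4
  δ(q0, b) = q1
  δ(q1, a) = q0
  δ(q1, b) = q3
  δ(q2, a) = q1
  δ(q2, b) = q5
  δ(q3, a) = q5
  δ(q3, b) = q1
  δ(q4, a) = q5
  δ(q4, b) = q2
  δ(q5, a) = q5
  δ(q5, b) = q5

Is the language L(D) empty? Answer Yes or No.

The string a is accepted: the run q0 → q4 ends in the accepting state q4.
Since at least one string is accepted, L(D) is not empty.

No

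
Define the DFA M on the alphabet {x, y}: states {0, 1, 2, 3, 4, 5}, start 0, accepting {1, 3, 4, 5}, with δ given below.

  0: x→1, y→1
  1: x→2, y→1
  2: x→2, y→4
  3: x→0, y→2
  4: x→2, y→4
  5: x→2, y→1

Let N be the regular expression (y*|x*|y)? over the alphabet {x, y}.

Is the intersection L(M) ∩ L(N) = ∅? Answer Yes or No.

The string x is accepted by both M and N.
Hence L(M) ∩ L(N) ≠ ∅.

No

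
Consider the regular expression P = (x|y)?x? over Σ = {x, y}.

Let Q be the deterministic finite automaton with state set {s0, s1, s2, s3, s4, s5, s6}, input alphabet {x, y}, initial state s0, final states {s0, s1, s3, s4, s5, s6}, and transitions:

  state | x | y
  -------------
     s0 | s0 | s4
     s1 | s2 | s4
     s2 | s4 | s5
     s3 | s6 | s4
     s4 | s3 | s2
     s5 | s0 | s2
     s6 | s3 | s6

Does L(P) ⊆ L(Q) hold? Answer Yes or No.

Converting the expression P to a DFA (subset construction, then merging equivalent states) gives the minimal DFA with states {p0, p1, p2, p3}, start state p0, accepting states {p0, p1, p2} and transitions p0: x→p1, y→p1; p1: x→p2, y→p3; p2: x→p3, y→p3; p3: x→p3, y→p3.
Exploring the product automaton P × Q from the start pair (p0, s0), following both machines on each input symbol, reaches 11 state pairs: (p0, s0), (p1, s0), (p1, s4), (p2, s0), (p3, s4), (p2, s3), (p3, s2), (p3, s0), (p3, s3), (p3, s6), (p3, s5).
P accepts in {p0, p1, p2} and Q accepts in {s0, s1, s3, s4, s5, s6}. The reachable pairs whose P-component is accepting are (p0, s0), (p1, s0), (p1, s4), (p2, s0), (p2, s3); in each of them the Q-component is accepting too, so the product for L(P) \ L(Q) (P-component accepting, Q-component rejecting) has no reachable accepting pair and the difference is empty.
Hence every string in L(P) is also in L(Q).

Yes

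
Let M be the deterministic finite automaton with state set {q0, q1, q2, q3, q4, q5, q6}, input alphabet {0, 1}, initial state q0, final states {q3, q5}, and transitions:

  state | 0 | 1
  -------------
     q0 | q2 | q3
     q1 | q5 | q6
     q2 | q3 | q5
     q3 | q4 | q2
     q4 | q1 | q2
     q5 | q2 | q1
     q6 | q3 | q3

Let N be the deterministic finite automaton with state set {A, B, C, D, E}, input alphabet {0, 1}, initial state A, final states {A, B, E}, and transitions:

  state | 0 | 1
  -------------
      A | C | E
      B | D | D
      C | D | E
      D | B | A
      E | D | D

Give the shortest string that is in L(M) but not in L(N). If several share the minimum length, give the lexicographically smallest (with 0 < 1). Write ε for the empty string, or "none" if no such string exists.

00

The string 00 is accepted by M but not by N.
No shorter string lies in the difference, and 00 is the lexicographically first length-2 string in L(M) \ L(N).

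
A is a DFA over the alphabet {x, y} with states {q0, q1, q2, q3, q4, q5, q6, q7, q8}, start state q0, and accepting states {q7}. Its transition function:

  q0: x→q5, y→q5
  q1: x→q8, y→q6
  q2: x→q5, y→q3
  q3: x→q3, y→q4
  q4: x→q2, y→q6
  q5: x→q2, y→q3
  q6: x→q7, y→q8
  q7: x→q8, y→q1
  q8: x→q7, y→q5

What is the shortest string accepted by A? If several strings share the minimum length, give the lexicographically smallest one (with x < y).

A breadth-first search from q0 reaches an accepting state first via the path q0 → q5 → q3 → q4 → q6 → q7 on input xyyyx.
No string of length < 5 is accepted (BFS exhausts all shorter strings without reaching an accepting state), and xyyyx is the lexicographically least accepting string of length 5.

xyyyx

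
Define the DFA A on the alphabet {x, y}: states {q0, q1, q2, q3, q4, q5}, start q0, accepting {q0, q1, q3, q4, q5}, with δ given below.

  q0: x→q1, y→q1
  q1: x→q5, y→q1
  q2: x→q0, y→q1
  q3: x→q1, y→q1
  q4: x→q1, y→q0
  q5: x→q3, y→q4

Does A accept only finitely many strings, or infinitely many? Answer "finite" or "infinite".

infinite

State q1 is reachable from the start and can reach an accepting state, and it lies on the cycle q1 → q1.
Traversing that cycle any number of times yields accepted strings of unbounded length, so the language is infinite.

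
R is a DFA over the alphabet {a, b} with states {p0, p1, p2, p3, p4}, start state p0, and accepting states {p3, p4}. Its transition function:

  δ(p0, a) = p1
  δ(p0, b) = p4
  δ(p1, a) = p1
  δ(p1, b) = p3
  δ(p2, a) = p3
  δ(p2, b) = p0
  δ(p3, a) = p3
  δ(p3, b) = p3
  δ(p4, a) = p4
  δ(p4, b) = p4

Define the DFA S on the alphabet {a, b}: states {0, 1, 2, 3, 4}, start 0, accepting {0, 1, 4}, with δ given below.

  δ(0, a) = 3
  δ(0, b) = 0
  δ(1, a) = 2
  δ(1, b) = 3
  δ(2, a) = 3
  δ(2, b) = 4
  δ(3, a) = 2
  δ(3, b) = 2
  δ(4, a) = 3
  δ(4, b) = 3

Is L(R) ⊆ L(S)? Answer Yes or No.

No

The string ab is in L(R) but not in L(S).
So L(R) ⊄ L(S).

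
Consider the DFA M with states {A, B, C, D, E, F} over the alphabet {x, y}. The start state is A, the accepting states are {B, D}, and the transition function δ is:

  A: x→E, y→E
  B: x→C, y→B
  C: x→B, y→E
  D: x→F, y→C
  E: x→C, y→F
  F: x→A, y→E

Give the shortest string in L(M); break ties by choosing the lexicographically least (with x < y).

xxx

A breadth-first search from A reaches an accepting state first via the path A → E → C → B on input xxx.
No string of length < 3 is accepted (BFS exhausts all shorter strings without reaching an accepting state), and xxx is the lexicographically least accepting string of length 3.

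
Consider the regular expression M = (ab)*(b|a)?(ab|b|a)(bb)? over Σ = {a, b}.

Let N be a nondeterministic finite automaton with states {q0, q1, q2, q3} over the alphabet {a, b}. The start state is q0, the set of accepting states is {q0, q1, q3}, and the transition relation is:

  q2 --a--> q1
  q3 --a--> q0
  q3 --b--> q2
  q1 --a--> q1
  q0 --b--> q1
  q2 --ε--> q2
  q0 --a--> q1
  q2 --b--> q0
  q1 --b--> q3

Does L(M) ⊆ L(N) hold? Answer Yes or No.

The string abb is in L(M) but not in L(N).
So L(M) ⊄ L(N).

No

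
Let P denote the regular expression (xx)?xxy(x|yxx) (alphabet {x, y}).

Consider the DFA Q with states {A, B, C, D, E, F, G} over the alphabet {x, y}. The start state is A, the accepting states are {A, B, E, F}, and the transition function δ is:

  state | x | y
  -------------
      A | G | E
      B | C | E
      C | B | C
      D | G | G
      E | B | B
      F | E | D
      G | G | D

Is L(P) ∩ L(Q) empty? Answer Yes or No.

Converting the expression P to a DFA (subset construction, then merging equivalent states) gives the minimal DFA with states {p0, p1, p2, p3, p4, p5, p6, p7, p8, p9}, start state p0, accepting states {p7} and transitions p0: x→p1, y→p2; p1: x→p3, y→p2; p2: x→p2, y→p2; p3: x→p4, y→p5; p4: x→p6, y→p2; p5: x→p7, y→p8; p6: x→p2, y→p5; p7: x→p2, y→p2; p8: x→p9, y→p2; p9: x→p7, y→p2.
Exploring the product automaton P × Q from the start pair (p0, A), following both machines on each input symbol, reaches 14 state pairs: (p0, A), (p1, G), (p2, E), (p3, G), (p2, D), (p2, B), (p4, G), (p5, D), (p2, G), (p2, C), (p6, G), (p7, G), (p8, G), (p9, G).
P accepts in {p7} and Q accepts in {A, B, E, F}; no reachable pair has both components accepting, so no string drives both machines to acceptance simultaneously and L(P) ∩ L(Q) = ∅.
So no string is accepted by both, and the intersection is empty.

Yes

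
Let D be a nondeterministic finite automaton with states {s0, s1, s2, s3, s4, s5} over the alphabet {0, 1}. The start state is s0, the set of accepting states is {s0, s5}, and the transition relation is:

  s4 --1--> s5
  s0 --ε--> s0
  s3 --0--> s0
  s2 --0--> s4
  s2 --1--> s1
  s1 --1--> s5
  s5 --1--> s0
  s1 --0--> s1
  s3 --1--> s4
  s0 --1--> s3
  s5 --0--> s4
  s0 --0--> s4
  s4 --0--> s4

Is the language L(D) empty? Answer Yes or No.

No

The empty string ε is accepted: the run s0 ends in the accepting state s0.
Since at least one string is accepted, L(D) is not empty.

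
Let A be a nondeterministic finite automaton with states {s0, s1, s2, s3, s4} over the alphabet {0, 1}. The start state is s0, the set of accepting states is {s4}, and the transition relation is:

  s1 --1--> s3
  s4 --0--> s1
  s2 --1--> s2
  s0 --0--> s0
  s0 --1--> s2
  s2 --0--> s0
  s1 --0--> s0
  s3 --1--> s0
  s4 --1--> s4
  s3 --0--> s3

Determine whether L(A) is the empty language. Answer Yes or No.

The states reachable from the start state are {s0, s2}.
None of the accepting states {s4} is reachable, so no string is accepted and L(A) = ∅.

Yes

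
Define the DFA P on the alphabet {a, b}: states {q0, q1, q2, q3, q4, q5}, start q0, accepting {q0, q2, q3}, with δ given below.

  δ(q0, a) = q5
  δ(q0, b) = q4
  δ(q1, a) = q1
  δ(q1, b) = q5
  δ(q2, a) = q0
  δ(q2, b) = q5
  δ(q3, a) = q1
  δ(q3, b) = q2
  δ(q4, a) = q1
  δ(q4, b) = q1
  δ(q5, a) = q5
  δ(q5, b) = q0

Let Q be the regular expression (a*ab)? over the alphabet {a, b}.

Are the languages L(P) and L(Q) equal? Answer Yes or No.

The string abab is accepted by P but rejected by Q.
So L(P) ≠ L(Q).

No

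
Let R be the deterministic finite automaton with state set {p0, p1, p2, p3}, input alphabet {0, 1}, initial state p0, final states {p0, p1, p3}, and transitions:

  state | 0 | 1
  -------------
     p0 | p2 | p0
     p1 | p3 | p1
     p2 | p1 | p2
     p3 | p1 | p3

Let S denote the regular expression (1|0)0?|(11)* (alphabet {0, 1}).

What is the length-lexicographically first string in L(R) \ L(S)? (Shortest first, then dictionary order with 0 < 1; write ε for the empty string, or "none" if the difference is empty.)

000

The string 000 is accepted by R but not by S.
No shorter string lies in the difference, and 000 is the lexicographically first length-3 string in L(R) \ L(S).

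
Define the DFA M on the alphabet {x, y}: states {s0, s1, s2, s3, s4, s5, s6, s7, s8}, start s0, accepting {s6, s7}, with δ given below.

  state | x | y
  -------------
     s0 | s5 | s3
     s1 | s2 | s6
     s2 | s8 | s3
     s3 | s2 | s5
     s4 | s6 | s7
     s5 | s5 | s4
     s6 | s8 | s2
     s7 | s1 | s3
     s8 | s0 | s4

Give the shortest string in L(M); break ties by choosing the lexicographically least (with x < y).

xyx

A breadth-first search from s0 reaches an accepting state first via the path s0 → s5 → s4 → s6 on input xyx.
No string of length < 3 is accepted (BFS exhausts all shorter strings without reaching an accepting state), and xyx is the lexicographically least accepting string of length 3.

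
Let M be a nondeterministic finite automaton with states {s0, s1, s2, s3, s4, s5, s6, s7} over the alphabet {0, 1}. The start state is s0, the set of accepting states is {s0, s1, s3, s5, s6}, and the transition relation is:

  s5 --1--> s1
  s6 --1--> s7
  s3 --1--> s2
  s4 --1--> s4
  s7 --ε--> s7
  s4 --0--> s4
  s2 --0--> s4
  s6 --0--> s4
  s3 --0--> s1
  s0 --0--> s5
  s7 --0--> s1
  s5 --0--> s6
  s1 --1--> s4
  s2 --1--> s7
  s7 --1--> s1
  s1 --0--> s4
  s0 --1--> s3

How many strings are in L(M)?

The useful subgraph on states {s0, s1, s2, s3, s5, s6, s7} is acyclic, so L(M) is finite; the longest accepting path visits 5 useful states, giving maximum string length 4.
Counting accepting paths from s0 by length: 1 of length 0, 2 of length 1, 3 of length 2, 4 of length 4. Total 10.

10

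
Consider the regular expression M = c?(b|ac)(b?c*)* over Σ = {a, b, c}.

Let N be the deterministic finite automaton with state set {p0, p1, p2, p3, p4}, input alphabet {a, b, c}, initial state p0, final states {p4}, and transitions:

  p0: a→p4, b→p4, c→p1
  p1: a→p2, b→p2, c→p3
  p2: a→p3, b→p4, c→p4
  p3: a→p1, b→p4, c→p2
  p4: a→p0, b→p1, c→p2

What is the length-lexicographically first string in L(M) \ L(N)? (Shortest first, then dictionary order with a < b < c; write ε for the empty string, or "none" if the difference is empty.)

ac

The string ac is accepted by M but not by N.
No shorter string lies in the difference, and ac is the lexicographically first length-2 string in L(M) \ L(N).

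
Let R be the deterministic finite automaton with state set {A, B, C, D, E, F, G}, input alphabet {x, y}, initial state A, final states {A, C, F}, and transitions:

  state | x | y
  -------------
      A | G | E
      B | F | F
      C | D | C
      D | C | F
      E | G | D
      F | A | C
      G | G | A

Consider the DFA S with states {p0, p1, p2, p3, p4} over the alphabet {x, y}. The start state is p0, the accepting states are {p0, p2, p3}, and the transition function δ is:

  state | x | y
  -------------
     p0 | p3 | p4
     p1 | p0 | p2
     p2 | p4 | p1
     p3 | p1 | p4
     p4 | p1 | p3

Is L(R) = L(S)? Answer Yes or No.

The string xy is accepted by R but rejected by S.
So L(R) ≠ L(S).

No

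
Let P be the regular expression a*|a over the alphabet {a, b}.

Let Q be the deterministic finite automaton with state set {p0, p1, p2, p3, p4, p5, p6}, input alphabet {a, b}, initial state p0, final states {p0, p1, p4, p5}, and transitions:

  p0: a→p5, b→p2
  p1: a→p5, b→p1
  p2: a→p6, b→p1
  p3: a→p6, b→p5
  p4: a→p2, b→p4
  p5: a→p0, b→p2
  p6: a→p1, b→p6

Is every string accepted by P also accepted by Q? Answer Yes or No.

Yes

Converting the expression P to a DFA (subset construction, then merging equivalent states) gives the minimal DFA with states {r0, r1}, start state r0, accepting states {r0} and transitions r0: a→r0, b→r1; r1: a→r1, b→r1.
Exploring the product automaton P × Q from the start pair (r0, p0), following both machines on each input symbol, reaches 7 state pairs: (r0, p0), (r0, p5), (r1, p2), (r1, p6), (r1, p1), (r1, p5), (r1, p0).
P accepts in {r0} and Q accepts in {p0, p1, p4, p5}. The reachable pairs whose P-component is accepting are (r0, p0), (r0, p5); in each of them the Q-component is accepting too, so the product for L(P) \ L(Q) (P-component accepting, Q-component rejecting) has no reachable accepting pair and the difference is empty.
Hence every string in L(P) is also in L(Q).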